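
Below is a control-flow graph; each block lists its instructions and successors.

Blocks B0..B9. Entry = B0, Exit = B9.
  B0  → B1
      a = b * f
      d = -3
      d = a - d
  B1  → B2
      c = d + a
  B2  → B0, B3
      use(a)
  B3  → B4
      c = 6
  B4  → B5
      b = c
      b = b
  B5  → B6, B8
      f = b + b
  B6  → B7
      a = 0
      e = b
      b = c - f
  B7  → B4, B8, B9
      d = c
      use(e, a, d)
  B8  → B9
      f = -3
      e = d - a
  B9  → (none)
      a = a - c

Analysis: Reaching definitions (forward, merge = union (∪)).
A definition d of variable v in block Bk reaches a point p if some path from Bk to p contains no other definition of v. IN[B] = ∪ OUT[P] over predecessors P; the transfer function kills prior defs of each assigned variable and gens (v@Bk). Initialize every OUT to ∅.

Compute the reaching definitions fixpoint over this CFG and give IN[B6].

Fixpoint table:
  B0: | IN={a@B0, c@B1, d@B0} | OUT={a@B0, c@B1, d@B0}
  B1: | IN={a@B0, c@B1, d@B0} | OUT={a@B0, c@B1, d@B0}
  B2: | IN={a@B0, c@B1, d@B0} | OUT={a@B0, c@B1, d@B0}
  B3: | IN={a@B0, c@B1, d@B0} | OUT={a@B0, c@B3, d@B0}
  B4: | IN={a@B0, a@B6, b@B6, c@B3, d@B0, d@B7, e@B6, f@B5} | OUT={a@B0, a@B6, b@B4, c@B3, d@B0, d@B7, e@B6, f@B5}
  B5: | IN={a@B0, a@B6, b@B4, c@B3, d@B0, d@B7, e@B6, f@B5} | OUT={a@B0, a@B6, b@B4, c@B3, d@B0, d@B7, e@B6, f@B5}
  B6: | IN={a@B0, a@B6, b@B4, c@B3, d@B0, d@B7, e@B6, f@B5} | OUT={a@B6, b@B6, c@B3, d@B0, d@B7, e@B6, f@B5}
  B7: | IN={a@B6, b@B6, c@B3, d@B0, d@B7, e@B6, f@B5} | OUT={a@B6, b@B6, c@B3, d@B7, e@B6, f@B5}
  B8: | IN={a@B0, a@B6, b@B4, b@B6, c@B3, d@B0, d@B7, e@B6, f@B5} | OUT={a@B0, a@B6, b@B4, b@B6, c@B3, d@B0, d@B7, e@B8, f@B8}
  B9: | IN={a@B0, a@B6, b@B4, b@B6, c@B3, d@B0, d@B7, e@B6, e@B8, f@B5, f@B8} | OUT={a@B9, b@B4, b@B6, c@B3, d@B0, d@B7, e@B6, e@B8, f@B5, f@B8}

Merge at B6: IN[B6] = OUT[B5] = {a@B0, a@B6, b@B4, c@B3, d@B0, d@B7, e@B6, f@B5}

Answer: {a@B0, a@B6, b@B4, c@B3, d@B0, d@B7, e@B6, f@B5}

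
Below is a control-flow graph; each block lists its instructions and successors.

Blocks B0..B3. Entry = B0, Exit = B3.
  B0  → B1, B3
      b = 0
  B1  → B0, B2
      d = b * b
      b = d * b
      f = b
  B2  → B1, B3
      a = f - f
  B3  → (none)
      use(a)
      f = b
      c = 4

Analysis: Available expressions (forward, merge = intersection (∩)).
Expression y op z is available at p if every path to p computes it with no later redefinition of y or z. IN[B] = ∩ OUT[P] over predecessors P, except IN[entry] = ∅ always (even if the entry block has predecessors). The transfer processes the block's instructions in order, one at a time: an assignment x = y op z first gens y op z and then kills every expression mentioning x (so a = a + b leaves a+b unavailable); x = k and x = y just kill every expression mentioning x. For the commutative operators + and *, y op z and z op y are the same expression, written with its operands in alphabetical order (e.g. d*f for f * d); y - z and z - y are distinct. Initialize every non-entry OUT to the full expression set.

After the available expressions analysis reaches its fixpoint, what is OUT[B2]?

Answer: {f-f}

Working:
Fixpoint table:
  B0:  IN={}  OUT={}
  B1:  IN={}  OUT={}
  B2:  IN={}  OUT={f-f}
  B3:  IN={}  OUT={}

Merge at B2: IN[B2] = OUT[B1] = {}
Applying B2's transfer function to that IN value gives OUT[B2] (row B2 above).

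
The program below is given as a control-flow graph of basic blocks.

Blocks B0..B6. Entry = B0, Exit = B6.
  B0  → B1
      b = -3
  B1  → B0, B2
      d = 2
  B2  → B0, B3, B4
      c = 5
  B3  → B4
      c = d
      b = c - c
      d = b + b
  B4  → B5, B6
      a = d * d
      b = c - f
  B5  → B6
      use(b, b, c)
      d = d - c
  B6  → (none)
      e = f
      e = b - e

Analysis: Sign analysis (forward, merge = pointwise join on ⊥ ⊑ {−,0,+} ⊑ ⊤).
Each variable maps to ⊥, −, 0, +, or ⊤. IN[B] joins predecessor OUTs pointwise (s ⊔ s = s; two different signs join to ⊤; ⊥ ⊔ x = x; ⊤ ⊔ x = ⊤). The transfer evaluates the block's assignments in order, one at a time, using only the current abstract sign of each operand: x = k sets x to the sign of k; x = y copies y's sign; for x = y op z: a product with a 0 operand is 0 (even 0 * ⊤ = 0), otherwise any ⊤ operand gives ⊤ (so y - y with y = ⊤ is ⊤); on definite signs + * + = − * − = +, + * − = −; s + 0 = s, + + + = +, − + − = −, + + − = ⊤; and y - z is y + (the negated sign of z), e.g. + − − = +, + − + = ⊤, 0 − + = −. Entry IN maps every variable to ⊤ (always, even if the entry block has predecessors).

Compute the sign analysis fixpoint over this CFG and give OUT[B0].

Fixpoint table:
  B0:  IN=(all ⊤)  OUT={b:-; rest ⊤}
  B1:  IN={b:-; rest ⊤}  OUT={b:-, d:+; rest ⊤}
  B2:  IN={b:-, d:+; rest ⊤}  OUT={b:-, c:+, d:+; rest ⊤}
  B3:  IN={b:-, c:+, d:+; rest ⊤}  OUT={c:+; rest ⊤}
  B4:  IN={c:+; rest ⊤}  OUT={c:+; rest ⊤}
  B5:  IN={c:+; rest ⊤}  OUT={c:+; rest ⊤}
  B6:  IN={c:+; rest ⊤}  OUT={c:+; rest ⊤}

Merge at B0 (entry node, so the boundary value (all ⊤) is joined with the incoming edge(s)): IN[B0] = (all ⊤) ⊔ OUT[B1] ⊔ OUT[B2] = {a: ⊤, b: ⊤, c: ⊤, d: ⊤, e: ⊤, f: ⊤}
Applying B0's transfer function to that IN value gives OUT[B0] (row B0 above).

Answer: {a: ⊤, b: -, c: ⊤, d: ⊤, e: ⊤, f: ⊤}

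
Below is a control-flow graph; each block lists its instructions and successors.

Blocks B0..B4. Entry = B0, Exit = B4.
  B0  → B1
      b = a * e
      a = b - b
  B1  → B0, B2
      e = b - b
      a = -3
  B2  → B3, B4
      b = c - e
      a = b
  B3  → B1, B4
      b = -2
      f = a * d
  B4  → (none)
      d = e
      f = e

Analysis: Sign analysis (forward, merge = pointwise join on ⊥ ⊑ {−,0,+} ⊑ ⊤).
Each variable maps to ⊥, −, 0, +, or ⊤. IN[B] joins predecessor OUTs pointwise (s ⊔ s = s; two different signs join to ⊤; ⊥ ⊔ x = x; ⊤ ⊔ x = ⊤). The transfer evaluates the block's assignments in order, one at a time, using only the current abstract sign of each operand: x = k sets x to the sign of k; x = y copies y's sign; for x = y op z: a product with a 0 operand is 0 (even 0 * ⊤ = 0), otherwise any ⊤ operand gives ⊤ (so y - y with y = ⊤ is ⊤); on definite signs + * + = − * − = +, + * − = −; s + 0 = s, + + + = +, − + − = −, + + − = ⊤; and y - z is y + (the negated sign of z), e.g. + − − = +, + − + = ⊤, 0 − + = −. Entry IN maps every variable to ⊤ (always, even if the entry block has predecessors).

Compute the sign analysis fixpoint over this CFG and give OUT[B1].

Answer: {a: -, b: ⊤, c: ⊤, d: ⊤, e: ⊤, f: ⊤}

Trace:
Per-block solution:
  B0: | IN=(all ⊤) | OUT=(all ⊤)
  B1: | IN=(all ⊤) | OUT={a:-; rest ⊤}
  B2: | IN={a:-; rest ⊤} | OUT=(all ⊤)
  B3: | IN=(all ⊤) | OUT={b:-; rest ⊤}
  B4: | IN=(all ⊤) | OUT=(all ⊤)

Merge at B1: IN[B1] = OUT[B0] ⊔ OUT[B3] = {a: ⊤, b: ⊤, c: ⊤, d: ⊤, e: ⊤, f: ⊤}
Applying B1's transfer function to that IN value gives OUT[B1] (row B1 above).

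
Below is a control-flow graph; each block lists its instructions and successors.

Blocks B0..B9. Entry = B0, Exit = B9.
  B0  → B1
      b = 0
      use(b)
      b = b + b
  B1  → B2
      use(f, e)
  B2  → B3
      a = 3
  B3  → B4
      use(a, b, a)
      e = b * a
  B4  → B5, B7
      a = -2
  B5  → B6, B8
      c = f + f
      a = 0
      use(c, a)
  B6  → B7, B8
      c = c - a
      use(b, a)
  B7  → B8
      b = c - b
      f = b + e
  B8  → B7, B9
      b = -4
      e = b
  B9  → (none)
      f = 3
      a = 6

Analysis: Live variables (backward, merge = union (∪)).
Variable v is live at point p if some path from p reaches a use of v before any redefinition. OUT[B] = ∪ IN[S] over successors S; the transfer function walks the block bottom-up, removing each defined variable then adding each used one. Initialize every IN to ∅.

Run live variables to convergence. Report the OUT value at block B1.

Converged values:
  B0:  IN={c, e, f}  OUT={b, c, e, f}
  B1:  IN={b, c, e, f}  OUT={b, c, f}
  B2:  IN={b, c, f}  OUT={a, b, c, f}
  B3:  IN={a, b, c, f}  OUT={b, c, e, f}
  B4:  IN={b, c, e, f}  OUT={b, c, e, f}
  B5:  IN={b, e, f}  OUT={a, b, c, e}
  B6:  IN={a, b, c, e}  OUT={b, c, e}
  B7:  IN={b, c, e}  OUT={c}
  B8:  IN={c}  OUT={b, c, e}
  B9:  IN={}  OUT={}

Merge at B1: OUT[B1] = IN[B2] = {b, c, f}

Answer: {b, c, f}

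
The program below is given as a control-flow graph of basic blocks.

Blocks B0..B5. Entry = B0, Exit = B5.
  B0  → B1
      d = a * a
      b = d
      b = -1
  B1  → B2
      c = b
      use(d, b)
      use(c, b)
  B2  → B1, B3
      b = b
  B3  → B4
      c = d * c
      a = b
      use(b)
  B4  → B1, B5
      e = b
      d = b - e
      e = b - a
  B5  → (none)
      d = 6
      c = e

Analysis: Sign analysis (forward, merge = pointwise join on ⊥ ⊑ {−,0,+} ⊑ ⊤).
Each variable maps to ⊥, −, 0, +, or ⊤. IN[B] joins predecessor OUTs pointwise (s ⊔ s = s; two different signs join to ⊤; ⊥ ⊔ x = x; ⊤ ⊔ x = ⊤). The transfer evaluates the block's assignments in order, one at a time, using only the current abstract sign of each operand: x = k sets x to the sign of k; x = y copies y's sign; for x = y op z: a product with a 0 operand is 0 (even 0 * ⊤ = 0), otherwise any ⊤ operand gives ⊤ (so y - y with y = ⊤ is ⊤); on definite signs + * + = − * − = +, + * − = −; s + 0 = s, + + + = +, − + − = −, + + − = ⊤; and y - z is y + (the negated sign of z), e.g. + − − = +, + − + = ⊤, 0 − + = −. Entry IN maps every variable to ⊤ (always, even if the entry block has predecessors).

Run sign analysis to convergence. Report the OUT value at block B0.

Answer: {a: ⊤, b: -, c: ⊤, d: ⊤, e: ⊤, f: ⊤}

Trace:
Fixpoint table:
  B0: | IN=(all ⊤) | OUT={b:-; rest ⊤}
  B1: | IN={b:-; rest ⊤} | OUT={b:-, c:-; rest ⊤}
  B2: | IN={b:-, c:-; rest ⊤} | OUT={b:-, c:-; rest ⊤}
  B3: | IN={b:-, c:-; rest ⊤} | OUT={a:-, b:-; rest ⊤}
  B4: | IN={a:-, b:-; rest ⊤} | OUT={a:-, b:-; rest ⊤}
  B5: | IN={a:-, b:-; rest ⊤} | OUT={a:-, b:-, d:+; rest ⊤}

B0 is the boundary node: IN[B0] = {a: ⊤, b: ⊤, c: ⊤, d: ⊤, e: ⊤, f: ⊤}
Applying B0's transfer function to that IN value gives OUT[B0] (row B0 above).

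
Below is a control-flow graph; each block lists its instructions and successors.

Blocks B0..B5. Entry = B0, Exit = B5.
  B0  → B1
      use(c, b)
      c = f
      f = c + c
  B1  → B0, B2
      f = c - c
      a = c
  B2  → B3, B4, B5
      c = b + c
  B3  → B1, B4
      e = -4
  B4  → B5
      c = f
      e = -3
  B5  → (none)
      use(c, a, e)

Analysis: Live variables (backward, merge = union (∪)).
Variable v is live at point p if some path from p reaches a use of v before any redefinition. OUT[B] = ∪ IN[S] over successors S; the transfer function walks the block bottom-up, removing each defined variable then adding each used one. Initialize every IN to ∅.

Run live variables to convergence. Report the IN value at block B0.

Answer: {b, c, e, f}

Derivation:
Converged values:
  B0:   IN={b, c, e, f}   OUT={b, c, e}
  B1:   IN={b, c, e}   OUT={a, b, c, e, f}
  B2:   IN={a, b, c, e, f}   OUT={a, b, c, e, f}
  B3:   IN={a, b, c, f}   OUT={a, b, c, e, f}
  B4:   IN={a, f}   OUT={a, c, e}
  B5:   IN={a, c, e}   OUT={}

Merge at B0: OUT[B0] = IN[B1] = {b, c, e}
Applying B0's transfer function to that OUT value gives IN[B0] (row B0 above).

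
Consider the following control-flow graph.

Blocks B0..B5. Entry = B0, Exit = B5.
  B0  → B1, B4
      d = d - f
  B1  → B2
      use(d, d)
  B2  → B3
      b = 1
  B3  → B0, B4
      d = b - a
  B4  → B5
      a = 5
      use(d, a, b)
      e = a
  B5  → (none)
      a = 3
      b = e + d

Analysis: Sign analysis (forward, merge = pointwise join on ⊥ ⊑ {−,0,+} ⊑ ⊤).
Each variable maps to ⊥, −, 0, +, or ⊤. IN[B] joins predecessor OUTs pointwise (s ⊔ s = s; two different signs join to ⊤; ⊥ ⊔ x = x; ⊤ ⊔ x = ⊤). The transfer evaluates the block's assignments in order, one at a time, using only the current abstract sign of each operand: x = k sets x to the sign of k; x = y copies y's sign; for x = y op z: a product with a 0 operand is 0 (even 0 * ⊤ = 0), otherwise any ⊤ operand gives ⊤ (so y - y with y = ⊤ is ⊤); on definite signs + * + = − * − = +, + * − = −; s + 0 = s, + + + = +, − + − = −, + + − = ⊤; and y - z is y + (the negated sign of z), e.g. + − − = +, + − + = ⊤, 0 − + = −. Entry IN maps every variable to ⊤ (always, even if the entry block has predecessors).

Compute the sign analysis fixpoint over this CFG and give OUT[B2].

Fixpoint table:
  B0: | IN=(all ⊤) | OUT=(all ⊤)
  B1: | IN=(all ⊤) | OUT=(all ⊤)
  B2: | IN=(all ⊤) | OUT={b:+; rest ⊤}
  B3: | IN={b:+; rest ⊤} | OUT={b:+; rest ⊤}
  B4: | IN=(all ⊤) | OUT={a:+, e:+; rest ⊤}
  B5: | IN={a:+, e:+; rest ⊤} | OUT={a:+, e:+; rest ⊤}

Merge at B2: IN[B2] = OUT[B1] = {a: ⊤, b: ⊤, c: ⊤, d: ⊤, e: ⊤, f: ⊤}
Applying B2's transfer function to that IN value gives OUT[B2] (row B2 above).

Answer: {a: ⊤, b: +, c: ⊤, d: ⊤, e: ⊤, f: ⊤}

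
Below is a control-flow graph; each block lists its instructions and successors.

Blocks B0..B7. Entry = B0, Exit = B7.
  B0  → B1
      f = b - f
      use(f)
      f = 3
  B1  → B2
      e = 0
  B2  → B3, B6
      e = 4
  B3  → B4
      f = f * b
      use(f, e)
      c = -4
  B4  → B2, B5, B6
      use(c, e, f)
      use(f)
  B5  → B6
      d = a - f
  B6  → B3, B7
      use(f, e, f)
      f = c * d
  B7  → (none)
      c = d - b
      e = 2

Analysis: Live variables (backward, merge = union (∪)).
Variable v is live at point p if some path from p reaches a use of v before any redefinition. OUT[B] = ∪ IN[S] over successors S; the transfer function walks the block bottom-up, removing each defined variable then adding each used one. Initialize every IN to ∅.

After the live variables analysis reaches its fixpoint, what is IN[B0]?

Answer: {a, b, c, d, f}

Trace:
Converged values:
  B0:   IN={a, b, c, d, f}   OUT={a, b, c, d, f}
  B1:   IN={a, b, c, d, f}   OUT={a, b, c, d, f}
  B2:   IN={a, b, c, d, f}   OUT={a, b, c, d, e, f}
  B3:   IN={a, b, d, e, f}   OUT={a, b, c, d, e, f}
  B4:   IN={a, b, c, d, e, f}   OUT={a, b, c, d, e, f}
  B5:   IN={a, b, c, e, f}   OUT={a, b, c, d, e, f}
  B6:   IN={a, b, c, d, e, f}   OUT={a, b, d, e, f}
  B7:   IN={b, d}   OUT={}

Merge at B0: OUT[B0] = IN[B1] = {a, b, c, d, f}
Applying B0's transfer function to that OUT value gives IN[B0] (row B0 above).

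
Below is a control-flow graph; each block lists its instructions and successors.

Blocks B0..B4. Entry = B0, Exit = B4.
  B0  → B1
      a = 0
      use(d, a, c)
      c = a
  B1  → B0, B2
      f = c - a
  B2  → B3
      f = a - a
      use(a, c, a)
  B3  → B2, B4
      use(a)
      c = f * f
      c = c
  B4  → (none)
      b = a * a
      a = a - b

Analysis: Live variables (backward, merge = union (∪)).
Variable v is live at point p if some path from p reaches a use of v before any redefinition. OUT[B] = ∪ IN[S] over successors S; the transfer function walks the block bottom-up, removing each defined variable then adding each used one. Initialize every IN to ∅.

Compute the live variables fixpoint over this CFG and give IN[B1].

Converged values:
  B0:  IN={c, d}  OUT={a, c, d}
  B1:  IN={a, c, d}  OUT={a, c, d}
  B2:  IN={a, c}  OUT={a, f}
  B3:  IN={a, f}  OUT={a, c}
  B4:  IN={a}  OUT={}

Merge at B1: OUT[B1] = IN[B0] ⊔ IN[B2] = {a, c, d}
Applying B1's transfer function to that OUT value gives IN[B1] (row B1 above).

Answer: {a, c, d}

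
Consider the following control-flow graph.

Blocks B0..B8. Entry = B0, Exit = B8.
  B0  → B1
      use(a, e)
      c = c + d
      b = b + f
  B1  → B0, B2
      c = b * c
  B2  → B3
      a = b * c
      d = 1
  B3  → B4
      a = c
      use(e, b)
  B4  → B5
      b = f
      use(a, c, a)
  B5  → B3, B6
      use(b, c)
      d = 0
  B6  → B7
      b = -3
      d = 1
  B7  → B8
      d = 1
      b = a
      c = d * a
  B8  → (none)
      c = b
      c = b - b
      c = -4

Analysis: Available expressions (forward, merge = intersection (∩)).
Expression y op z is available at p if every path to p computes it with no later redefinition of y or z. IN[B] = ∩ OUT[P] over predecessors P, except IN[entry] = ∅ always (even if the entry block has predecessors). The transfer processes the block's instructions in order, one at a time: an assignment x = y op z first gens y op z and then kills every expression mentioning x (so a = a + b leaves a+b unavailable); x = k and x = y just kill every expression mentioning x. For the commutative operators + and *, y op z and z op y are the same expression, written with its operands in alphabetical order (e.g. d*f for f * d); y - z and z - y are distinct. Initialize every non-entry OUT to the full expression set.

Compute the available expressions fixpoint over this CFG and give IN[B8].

Answer: {a*d}

Trace:
Per-block solution:
  B0:  IN={}  OUT={}
  B1:  IN={}  OUT={}
  B2:  IN={}  OUT={b*c}
  B3:  IN={}  OUT={}
  B4:  IN={}  OUT={}
  B5:  IN={}  OUT={}
  B6:  IN={}  OUT={}
  B7:  IN={}  OUT={a*d}
  B8:  IN={a*d}  OUT={a*d, b-b}

Merge at B8: IN[B8] = OUT[B7] = {a*d}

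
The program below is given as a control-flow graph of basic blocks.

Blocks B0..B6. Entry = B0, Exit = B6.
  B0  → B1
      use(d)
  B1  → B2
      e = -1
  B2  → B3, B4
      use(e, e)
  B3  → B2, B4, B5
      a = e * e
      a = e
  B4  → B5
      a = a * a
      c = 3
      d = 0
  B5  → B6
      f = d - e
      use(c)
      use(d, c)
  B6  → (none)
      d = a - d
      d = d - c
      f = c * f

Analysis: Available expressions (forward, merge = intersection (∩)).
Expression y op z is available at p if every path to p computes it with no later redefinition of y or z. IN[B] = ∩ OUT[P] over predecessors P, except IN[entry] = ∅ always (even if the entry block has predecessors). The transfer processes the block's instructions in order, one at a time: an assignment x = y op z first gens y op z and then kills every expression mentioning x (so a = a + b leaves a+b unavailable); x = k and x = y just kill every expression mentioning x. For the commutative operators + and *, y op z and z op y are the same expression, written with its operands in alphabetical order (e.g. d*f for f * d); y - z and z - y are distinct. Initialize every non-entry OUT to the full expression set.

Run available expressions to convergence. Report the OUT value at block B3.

Answer: {e*e}

Trace:
Fixpoint table:
  B0:  IN={}  OUT={}
  B1:  IN={}  OUT={}
  B2:  IN={}  OUT={}
  B3:  IN={}  OUT={e*e}
  B4:  IN={}  OUT={}
  B5:  IN={}  OUT={d-e}
  B6:  IN={d-e}  OUT={}

Merge at B3: IN[B3] = OUT[B2] = {}
Applying B3's transfer function to that IN value gives OUT[B3] (row B3 above).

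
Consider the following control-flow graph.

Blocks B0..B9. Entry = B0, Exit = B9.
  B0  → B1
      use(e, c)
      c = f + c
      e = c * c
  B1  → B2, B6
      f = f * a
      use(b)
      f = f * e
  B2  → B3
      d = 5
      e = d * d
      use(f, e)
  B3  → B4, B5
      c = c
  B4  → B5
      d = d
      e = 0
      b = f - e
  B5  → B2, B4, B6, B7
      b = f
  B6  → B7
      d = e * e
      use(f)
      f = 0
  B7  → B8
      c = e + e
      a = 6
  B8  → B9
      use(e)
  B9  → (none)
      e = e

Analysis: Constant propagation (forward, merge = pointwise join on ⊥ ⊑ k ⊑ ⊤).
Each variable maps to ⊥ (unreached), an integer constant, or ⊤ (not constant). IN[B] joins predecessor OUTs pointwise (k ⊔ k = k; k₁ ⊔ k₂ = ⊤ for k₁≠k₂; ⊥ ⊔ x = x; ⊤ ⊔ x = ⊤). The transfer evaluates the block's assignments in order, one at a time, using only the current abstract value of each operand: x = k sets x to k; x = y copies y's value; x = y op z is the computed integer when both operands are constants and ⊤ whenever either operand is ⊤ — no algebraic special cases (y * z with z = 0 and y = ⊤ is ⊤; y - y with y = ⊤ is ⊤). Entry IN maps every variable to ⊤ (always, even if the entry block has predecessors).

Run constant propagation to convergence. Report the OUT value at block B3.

Per-block solution:
  B0:   IN=(all ⊤)   OUT=(all ⊤)
  B1:   IN=(all ⊤)   OUT=(all ⊤)
  B2:   IN=(all ⊤)   OUT={d:5, e:25; rest ⊤}
  B3:   IN={d:5, e:25; rest ⊤}   OUT={d:5, e:25; rest ⊤}
  B4:   IN={d:5; rest ⊤}   OUT={d:5, e:0; rest ⊤}
  B5:   IN={d:5; rest ⊤}   OUT={d:5; rest ⊤}
  B6:   IN=(all ⊤)   OUT={f:0; rest ⊤}
  B7:   IN=(all ⊤)   OUT={a:6; rest ⊤}
  B8:   IN={a:6; rest ⊤}   OUT={a:6; rest ⊤}
  B9:   IN={a:6; rest ⊤}   OUT={a:6; rest ⊤}

Merge at B3: IN[B3] = OUT[B2] = {a: ⊤, b: ⊤, c: ⊤, d: 5, e: 25, f: ⊤}
Applying B3's transfer function to that IN value gives OUT[B3] (row B3 above).

Answer: {a: ⊤, b: ⊤, c: ⊤, d: 5, e: 25, f: ⊤}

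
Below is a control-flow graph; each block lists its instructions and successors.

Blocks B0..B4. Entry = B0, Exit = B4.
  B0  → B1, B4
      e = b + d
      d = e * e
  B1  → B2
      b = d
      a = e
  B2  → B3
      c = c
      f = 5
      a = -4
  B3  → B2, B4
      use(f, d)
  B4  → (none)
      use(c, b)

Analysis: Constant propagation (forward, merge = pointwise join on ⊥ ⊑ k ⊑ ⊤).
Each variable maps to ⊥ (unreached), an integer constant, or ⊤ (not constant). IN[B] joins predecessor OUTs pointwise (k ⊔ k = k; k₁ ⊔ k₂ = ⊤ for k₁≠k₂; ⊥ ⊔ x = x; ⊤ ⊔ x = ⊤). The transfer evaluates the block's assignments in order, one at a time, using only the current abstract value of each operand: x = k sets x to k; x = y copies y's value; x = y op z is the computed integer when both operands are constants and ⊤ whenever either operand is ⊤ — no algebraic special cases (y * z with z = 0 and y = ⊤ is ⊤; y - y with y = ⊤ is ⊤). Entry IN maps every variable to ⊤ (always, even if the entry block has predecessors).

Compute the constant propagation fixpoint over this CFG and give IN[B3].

Answer: {a: -4, b: ⊤, c: ⊤, d: ⊤, e: ⊤, f: 5}

Derivation:
Converged values:
  B0: | IN=(all ⊤) | OUT=(all ⊤)
  B1: | IN=(all ⊤) | OUT=(all ⊤)
  B2: | IN=(all ⊤) | OUT={a:-4, f:5; rest ⊤}
  B3: | IN={a:-4, f:5; rest ⊤} | OUT={a:-4, f:5; rest ⊤}
  B4: | IN=(all ⊤) | OUT=(all ⊤)

Merge at B3: IN[B3] = OUT[B2] = {a: -4, b: ⊤, c: ⊤, d: ⊤, e: ⊤, f: 5}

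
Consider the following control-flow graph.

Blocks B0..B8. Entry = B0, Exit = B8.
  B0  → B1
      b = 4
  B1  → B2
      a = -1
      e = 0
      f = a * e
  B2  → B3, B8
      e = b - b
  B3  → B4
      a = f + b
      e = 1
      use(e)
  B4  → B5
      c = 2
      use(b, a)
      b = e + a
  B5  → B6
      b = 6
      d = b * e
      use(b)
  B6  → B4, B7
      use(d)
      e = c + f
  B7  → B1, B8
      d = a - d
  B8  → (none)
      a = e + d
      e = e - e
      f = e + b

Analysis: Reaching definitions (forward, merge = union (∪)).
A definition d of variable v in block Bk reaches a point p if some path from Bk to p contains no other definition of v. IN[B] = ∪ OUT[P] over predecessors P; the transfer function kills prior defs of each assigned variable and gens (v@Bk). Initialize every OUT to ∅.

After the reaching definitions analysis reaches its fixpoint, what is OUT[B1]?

Answer: {a@B1, b@B0, b@B5, c@B4, d@B7, e@B1, f@B1}

Trace:
Converged values:
  B0: | IN={} | OUT={b@B0}
  B1: | IN={a@B3, b@B0, b@B5, c@B4, d@B7, e@B6, f@B1} | OUT={a@B1, b@B0, b@B5, c@B4, d@B7, e@B1, f@B1}
  B2: | IN={a@B1, b@B0, b@B5, c@B4, d@B7, e@B1, f@B1} | OUT={a@B1, b@B0, b@B5, c@B4, d@B7, e@B2, f@B1}
  B3: | IN={a@B1, b@B0, b@B5, c@B4, d@B7, e@B2, f@B1} | OUT={a@B3, b@B0, b@B5, c@B4, d@B7, e@B3, f@B1}
  B4: | IN={a@B3, b@B0, b@B5, c@B4, d@B5, d@B7, e@B3, e@B6, f@B1} | OUT={a@B3, b@B4, c@B4, d@B5, d@B7, e@B3, e@B6, f@B1}
  B5: | IN={a@B3, b@B4, c@B4, d@B5, d@B7, e@B3, e@B6, f@B1} | OUT={a@B3, b@B5, c@B4, d@B5, e@B3, e@B6, f@B1}
  B6: | IN={a@B3, b@B5, c@B4, d@B5, e@B3, e@B6, f@B1} | OUT={a@B3, b@B5, c@B4, d@B5, e@B6, f@B1}
  B7: | IN={a@B3, b@B5, c@B4, d@B5, e@B6, f@B1} | OUT={a@B3, b@B5, c@B4, d@B7, e@B6, f@B1}
  B8: | IN={a@B1, a@B3, b@B0, b@B5, c@B4, d@B7, e@B2, e@B6, f@B1} | OUT={a@B8, b@B0, b@B5, c@B4, d@B7, e@B8, f@B8}

Merge at B1: IN[B1] = OUT[B0] ⊔ OUT[B7] = {a@B3, b@B0, b@B5, c@B4, d@B7, e@B6, f@B1}
Applying B1's transfer function to that IN value gives OUT[B1] (row B1 above).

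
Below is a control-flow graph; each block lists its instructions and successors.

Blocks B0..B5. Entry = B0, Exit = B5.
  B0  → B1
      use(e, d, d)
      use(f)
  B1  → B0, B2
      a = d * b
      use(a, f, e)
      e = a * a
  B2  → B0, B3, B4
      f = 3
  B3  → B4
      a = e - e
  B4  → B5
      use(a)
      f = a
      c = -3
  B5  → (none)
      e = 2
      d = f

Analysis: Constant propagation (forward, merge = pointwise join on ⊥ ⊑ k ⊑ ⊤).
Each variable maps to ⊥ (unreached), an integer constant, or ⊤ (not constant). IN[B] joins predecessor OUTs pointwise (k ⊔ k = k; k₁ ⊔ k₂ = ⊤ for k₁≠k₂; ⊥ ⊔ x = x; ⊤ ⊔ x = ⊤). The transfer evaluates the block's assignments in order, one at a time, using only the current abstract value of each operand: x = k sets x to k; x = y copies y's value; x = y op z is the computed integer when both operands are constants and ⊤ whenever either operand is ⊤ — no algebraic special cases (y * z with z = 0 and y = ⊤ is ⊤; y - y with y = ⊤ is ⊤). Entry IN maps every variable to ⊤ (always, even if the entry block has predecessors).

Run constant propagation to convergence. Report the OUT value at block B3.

Answer: {a: ⊤, b: ⊤, c: ⊤, d: ⊤, e: ⊤, f: 3}

Working:
Per-block solution:
  B0:   IN=(all ⊤)   OUT=(all ⊤)
  B1:   IN=(all ⊤)   OUT=(all ⊤)
  B2:   IN=(all ⊤)   OUT={f:3; rest ⊤}
  B3:   IN={f:3; rest ⊤}   OUT={f:3; rest ⊤}
  B4:   IN={f:3; rest ⊤}   OUT={c:-3; rest ⊤}
  B5:   IN={c:-3; rest ⊤}   OUT={c:-3, e:2; rest ⊤}

Merge at B3: IN[B3] = OUT[B2] = {a: ⊤, b: ⊤, c: ⊤, d: ⊤, e: ⊤, f: 3}
Applying B3's transfer function to that IN value gives OUT[B3] (row B3 above).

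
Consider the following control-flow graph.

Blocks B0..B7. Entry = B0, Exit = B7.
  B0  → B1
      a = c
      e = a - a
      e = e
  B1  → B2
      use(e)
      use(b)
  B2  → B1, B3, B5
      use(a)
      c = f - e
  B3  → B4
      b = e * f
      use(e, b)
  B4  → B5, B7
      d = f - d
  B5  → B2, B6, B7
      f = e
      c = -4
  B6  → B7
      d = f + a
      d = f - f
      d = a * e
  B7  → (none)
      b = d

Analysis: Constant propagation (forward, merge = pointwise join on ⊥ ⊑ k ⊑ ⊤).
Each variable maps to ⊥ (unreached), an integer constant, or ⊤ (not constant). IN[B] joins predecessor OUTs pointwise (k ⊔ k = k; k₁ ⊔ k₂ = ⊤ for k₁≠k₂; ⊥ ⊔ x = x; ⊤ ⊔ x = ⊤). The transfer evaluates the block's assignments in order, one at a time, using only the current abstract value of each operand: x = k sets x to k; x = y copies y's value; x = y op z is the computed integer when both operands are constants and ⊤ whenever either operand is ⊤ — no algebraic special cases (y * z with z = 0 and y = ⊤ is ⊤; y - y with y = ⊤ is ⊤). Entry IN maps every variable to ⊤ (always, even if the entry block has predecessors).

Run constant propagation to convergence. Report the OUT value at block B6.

Converged values:
  B0: | IN=(all ⊤) | OUT=(all ⊤)
  B1: | IN=(all ⊤) | OUT=(all ⊤)
  B2: | IN=(all ⊤) | OUT=(all ⊤)
  B3: | IN=(all ⊤) | OUT=(all ⊤)
  B4: | IN=(all ⊤) | OUT=(all ⊤)
  B5: | IN=(all ⊤) | OUT={c:-4; rest ⊤}
  B6: | IN={c:-4; rest ⊤} | OUT={c:-4; rest ⊤}
  B7: | IN=(all ⊤) | OUT=(all ⊤)

Merge at B6: IN[B6] = OUT[B5] = {a: ⊤, b: ⊤, c: -4, d: ⊤, e: ⊤, f: ⊤}
Applying B6's transfer function to that IN value gives OUT[B6] (row B6 above).

Answer: {a: ⊤, b: ⊤, c: -4, d: ⊤, e: ⊤, f: ⊤}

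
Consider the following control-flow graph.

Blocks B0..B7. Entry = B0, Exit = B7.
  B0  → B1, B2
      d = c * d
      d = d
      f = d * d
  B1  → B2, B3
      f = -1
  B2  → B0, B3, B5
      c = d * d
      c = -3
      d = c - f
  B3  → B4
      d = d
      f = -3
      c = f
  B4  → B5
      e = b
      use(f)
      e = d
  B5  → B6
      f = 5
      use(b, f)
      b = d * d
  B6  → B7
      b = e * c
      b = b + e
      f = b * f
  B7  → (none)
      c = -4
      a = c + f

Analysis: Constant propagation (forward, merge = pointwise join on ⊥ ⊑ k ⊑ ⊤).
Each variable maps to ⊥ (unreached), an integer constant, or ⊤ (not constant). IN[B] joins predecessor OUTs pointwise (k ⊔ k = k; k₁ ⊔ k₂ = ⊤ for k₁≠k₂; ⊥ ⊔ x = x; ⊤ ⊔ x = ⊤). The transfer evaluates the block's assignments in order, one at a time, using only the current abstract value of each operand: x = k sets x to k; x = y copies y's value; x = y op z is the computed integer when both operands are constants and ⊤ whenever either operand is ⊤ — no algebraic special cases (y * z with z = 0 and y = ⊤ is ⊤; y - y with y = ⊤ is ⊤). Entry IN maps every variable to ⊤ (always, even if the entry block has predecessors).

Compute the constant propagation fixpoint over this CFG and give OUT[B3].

Fixpoint table:
  B0:   IN=(all ⊤)   OUT=(all ⊤)
  B1:   IN=(all ⊤)   OUT={f:-1; rest ⊤}
  B2:   IN=(all ⊤)   OUT={c:-3; rest ⊤}
  B3:   IN=(all ⊤)   OUT={c:-3, f:-3; rest ⊤}
  B4:   IN={c:-3, f:-3; rest ⊤}   OUT={c:-3, f:-3; rest ⊤}
  B5:   IN={c:-3; rest ⊤}   OUT={c:-3, f:5; rest ⊤}
  B6:   IN={c:-3, f:5; rest ⊤}   OUT={c:-3; rest ⊤}
  B7:   IN={c:-3; rest ⊤}   OUT={c:-4; rest ⊤}

Merge at B3: IN[B3] = OUT[B1] ⊔ OUT[B2] = {a: ⊤, b: ⊤, c: ⊤, d: ⊤, e: ⊤, f: ⊤}
Applying B3's transfer function to that IN value gives OUT[B3] (row B3 above).

Answer: {a: ⊤, b: ⊤, c: -3, d: ⊤, e: ⊤, f: -3}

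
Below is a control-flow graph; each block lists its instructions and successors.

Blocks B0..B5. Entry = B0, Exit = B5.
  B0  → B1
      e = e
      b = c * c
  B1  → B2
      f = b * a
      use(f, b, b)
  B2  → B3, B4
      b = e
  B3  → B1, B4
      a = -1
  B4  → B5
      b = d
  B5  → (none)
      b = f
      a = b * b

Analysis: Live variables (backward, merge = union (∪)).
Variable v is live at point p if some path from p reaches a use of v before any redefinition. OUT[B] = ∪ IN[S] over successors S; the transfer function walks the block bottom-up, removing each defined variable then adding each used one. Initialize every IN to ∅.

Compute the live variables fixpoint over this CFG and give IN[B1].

Fixpoint table:
  B0:   IN={a, c, d, e}   OUT={a, b, d, e}
  B1:   IN={a, b, d, e}   OUT={d, e, f}
  B2:   IN={d, e, f}   OUT={b, d, e, f}
  B3:   IN={b, d, e, f}   OUT={a, b, d, e, f}
  B4:   IN={d, f}   OUT={f}
  B5:   IN={f}   OUT={}

Merge at B1: OUT[B1] = IN[B2] = {d, e, f}
Applying B1's transfer function to that OUT value gives IN[B1] (row B1 above).

Answer: {a, b, d, e}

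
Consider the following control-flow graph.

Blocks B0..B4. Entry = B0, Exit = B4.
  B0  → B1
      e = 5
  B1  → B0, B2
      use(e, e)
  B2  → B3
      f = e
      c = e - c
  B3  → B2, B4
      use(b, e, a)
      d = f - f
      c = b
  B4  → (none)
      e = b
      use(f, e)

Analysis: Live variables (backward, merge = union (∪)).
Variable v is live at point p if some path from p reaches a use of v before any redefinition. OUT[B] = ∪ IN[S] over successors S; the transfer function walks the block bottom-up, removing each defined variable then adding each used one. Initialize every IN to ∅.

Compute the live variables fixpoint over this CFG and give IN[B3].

Answer: {a, b, e, f}

Working:
Converged values:
  B0:   IN={a, b, c}   OUT={a, b, c, e}
  B1:   IN={a, b, c, e}   OUT={a, b, c, e}
  B2:   IN={a, b, c, e}   OUT={a, b, e, f}
  B3:   IN={a, b, e, f}   OUT={a, b, c, e, f}
  B4:   IN={b, f}   OUT={}

Merge at B3: OUT[B3] = IN[B2] ⊔ IN[B4] = {a, b, c, e, f}
Applying B3's transfer function to that OUT value gives IN[B3] (row B3 above).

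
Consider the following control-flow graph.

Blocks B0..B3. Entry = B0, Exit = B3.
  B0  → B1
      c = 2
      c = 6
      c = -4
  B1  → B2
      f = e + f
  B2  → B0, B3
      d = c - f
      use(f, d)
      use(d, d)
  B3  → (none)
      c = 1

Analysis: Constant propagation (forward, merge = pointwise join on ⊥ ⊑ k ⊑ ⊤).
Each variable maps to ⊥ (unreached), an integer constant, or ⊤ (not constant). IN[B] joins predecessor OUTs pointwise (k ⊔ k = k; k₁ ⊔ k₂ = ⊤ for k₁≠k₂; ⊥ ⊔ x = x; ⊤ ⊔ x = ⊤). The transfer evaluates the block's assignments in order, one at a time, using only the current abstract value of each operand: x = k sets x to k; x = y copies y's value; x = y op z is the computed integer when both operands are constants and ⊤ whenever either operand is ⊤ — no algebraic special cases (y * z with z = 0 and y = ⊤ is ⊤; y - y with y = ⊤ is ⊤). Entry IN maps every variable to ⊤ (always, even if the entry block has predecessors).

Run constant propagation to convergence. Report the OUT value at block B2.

Fixpoint table:
  B0:   IN=(all ⊤)   OUT={c:-4; rest ⊤}
  B1:   IN={c:-4; rest ⊤}   OUT={c:-4; rest ⊤}
  B2:   IN={c:-4; rest ⊤}   OUT={c:-4; rest ⊤}
  B3:   IN={c:-4; rest ⊤}   OUT={c:1; rest ⊤}

Merge at B2: IN[B2] = OUT[B1] = {a: ⊤, b: ⊤, c: -4, d: ⊤, e: ⊤, f: ⊤}
Applying B2's transfer function to that IN value gives OUT[B2] (row B2 above).

Answer: {a: ⊤, b: ⊤, c: -4, d: ⊤, e: ⊤, f: ⊤}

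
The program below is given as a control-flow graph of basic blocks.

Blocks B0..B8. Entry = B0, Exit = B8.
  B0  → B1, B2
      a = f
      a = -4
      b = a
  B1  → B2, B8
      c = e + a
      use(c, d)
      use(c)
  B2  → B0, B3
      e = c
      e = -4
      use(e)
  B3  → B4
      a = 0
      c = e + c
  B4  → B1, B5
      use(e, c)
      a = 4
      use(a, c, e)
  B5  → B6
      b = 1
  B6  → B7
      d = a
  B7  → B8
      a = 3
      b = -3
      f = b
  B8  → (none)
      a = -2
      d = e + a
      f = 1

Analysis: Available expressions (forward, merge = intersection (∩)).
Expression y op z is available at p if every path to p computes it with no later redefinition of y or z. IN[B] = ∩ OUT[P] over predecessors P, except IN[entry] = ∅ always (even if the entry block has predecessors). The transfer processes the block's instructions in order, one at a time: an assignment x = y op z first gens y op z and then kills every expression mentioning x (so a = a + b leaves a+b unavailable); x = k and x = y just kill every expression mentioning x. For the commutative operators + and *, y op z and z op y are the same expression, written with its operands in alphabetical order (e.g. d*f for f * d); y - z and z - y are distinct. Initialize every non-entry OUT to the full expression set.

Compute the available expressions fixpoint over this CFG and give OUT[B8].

Answer: {a+e}

Trace:
Fixpoint table:
  B0:   IN={}   OUT={}
  B1:   IN={}   OUT={a+e}
  B2:   IN={}   OUT={}
  B3:   IN={}   OUT={}
  B4:   IN={}   OUT={}
  B5:   IN={}   OUT={}
  B6:   IN={}   OUT={}
  B7:   IN={}   OUT={}
  B8:   IN={}   OUT={a+e}

Merge at B8: IN[B8] = OUT[B1] ∩ OUT[B7] = {}
Applying B8's transfer function to that IN value gives OUT[B8] (row B8 above).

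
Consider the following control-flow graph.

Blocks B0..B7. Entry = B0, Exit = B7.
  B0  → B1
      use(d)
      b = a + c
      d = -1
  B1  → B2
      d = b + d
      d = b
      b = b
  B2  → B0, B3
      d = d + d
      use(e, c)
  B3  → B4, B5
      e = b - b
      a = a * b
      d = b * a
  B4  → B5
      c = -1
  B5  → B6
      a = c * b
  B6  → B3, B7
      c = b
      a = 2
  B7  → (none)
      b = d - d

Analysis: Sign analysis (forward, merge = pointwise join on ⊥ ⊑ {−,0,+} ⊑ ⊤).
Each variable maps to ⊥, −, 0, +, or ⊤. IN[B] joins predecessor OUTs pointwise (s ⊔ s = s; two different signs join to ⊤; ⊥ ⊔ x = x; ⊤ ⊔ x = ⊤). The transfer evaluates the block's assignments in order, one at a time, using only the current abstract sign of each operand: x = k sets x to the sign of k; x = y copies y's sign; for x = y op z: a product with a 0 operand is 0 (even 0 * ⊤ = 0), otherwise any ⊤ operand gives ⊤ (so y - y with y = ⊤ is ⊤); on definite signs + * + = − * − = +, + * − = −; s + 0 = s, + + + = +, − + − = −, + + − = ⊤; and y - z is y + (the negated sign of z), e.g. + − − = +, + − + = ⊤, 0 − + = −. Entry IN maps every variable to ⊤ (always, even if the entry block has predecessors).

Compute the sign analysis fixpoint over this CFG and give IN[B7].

Answer: {a: +, b: ⊤, c: ⊤, d: ⊤, e: ⊤, f: ⊤}

Trace:
Fixpoint table:
  B0:   IN=(all ⊤)   OUT={d:-; rest ⊤}
  B1:   IN={d:-; rest ⊤}   OUT=(all ⊤)
  B2:   IN=(all ⊤)   OUT=(all ⊤)
  B3:   IN=(all ⊤)   OUT=(all ⊤)
  B4:   IN=(all ⊤)   OUT={c:-; rest ⊤}
  B5:   IN=(all ⊤)   OUT=(all ⊤)
  B6:   IN=(all ⊤)   OUT={a:+; rest ⊤}
  B7:   IN={a:+; rest ⊤}   OUT={a:+; rest ⊤}

Merge at B7: IN[B7] = OUT[B6] = {a: +, b: ⊤, c: ⊤, d: ⊤, e: ⊤, f: ⊤}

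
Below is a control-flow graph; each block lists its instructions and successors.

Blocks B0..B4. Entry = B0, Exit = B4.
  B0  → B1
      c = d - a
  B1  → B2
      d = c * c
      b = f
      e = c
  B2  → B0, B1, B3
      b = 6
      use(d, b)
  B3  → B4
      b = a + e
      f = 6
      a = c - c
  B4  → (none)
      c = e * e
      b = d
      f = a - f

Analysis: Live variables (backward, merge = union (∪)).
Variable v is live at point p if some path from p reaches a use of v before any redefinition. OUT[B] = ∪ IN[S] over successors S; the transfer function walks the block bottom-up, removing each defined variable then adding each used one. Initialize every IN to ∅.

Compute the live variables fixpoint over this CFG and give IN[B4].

Answer: {a, d, e, f}

Derivation:
Fixpoint table:
  B0: | IN={a, d, f} | OUT={a, c, f}
  B1: | IN={a, c, f} | OUT={a, c, d, e, f}
  B2: | IN={a, c, d, e, f} | OUT={a, c, d, e, f}
  B3: | IN={a, c, d, e} | OUT={a, d, e, f}
  B4: | IN={a, d, e, f} | OUT={}

B4 is the boundary node: OUT[B4] = {}
Applying B4's transfer function to that OUT value gives IN[B4] (row B4 above).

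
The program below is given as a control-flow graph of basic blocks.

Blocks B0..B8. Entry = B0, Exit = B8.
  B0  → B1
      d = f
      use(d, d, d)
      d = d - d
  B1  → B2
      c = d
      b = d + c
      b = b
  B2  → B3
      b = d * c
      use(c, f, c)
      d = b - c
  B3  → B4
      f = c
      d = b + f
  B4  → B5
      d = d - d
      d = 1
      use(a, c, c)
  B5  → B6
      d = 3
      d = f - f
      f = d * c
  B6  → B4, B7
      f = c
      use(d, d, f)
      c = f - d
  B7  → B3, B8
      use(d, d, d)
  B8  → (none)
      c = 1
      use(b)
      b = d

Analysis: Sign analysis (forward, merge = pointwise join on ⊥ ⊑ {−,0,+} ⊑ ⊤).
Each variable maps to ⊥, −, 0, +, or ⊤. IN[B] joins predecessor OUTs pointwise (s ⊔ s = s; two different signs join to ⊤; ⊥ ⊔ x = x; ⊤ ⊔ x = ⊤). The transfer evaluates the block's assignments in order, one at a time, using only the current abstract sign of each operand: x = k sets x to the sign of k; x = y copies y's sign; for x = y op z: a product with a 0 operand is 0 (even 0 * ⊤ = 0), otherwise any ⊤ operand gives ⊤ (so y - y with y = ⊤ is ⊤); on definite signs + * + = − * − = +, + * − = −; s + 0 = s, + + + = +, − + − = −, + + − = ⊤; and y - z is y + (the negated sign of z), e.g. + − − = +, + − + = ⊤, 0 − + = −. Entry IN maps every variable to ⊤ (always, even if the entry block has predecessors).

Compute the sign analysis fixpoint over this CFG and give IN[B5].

Fixpoint table:
  B0:  IN=(all ⊤)  OUT=(all ⊤)
  B1:  IN=(all ⊤)  OUT=(all ⊤)
  B2:  IN=(all ⊤)  OUT=(all ⊤)
  B3:  IN=(all ⊤)  OUT=(all ⊤)
  B4:  IN=(all ⊤)  OUT={d:+; rest ⊤}
  B5:  IN={d:+; rest ⊤}  OUT=(all ⊤)
  B6:  IN=(all ⊤)  OUT=(all ⊤)
  B7:  IN=(all ⊤)  OUT=(all ⊤)
  B8:  IN=(all ⊤)  OUT={c:+; rest ⊤}

Merge at B5: IN[B5] = OUT[B4] = {a: ⊤, b: ⊤, c: ⊤, d: +, e: ⊤, f: ⊤}

Answer: {a: ⊤, b: ⊤, c: ⊤, d: +, e: ⊤, f: ⊤}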